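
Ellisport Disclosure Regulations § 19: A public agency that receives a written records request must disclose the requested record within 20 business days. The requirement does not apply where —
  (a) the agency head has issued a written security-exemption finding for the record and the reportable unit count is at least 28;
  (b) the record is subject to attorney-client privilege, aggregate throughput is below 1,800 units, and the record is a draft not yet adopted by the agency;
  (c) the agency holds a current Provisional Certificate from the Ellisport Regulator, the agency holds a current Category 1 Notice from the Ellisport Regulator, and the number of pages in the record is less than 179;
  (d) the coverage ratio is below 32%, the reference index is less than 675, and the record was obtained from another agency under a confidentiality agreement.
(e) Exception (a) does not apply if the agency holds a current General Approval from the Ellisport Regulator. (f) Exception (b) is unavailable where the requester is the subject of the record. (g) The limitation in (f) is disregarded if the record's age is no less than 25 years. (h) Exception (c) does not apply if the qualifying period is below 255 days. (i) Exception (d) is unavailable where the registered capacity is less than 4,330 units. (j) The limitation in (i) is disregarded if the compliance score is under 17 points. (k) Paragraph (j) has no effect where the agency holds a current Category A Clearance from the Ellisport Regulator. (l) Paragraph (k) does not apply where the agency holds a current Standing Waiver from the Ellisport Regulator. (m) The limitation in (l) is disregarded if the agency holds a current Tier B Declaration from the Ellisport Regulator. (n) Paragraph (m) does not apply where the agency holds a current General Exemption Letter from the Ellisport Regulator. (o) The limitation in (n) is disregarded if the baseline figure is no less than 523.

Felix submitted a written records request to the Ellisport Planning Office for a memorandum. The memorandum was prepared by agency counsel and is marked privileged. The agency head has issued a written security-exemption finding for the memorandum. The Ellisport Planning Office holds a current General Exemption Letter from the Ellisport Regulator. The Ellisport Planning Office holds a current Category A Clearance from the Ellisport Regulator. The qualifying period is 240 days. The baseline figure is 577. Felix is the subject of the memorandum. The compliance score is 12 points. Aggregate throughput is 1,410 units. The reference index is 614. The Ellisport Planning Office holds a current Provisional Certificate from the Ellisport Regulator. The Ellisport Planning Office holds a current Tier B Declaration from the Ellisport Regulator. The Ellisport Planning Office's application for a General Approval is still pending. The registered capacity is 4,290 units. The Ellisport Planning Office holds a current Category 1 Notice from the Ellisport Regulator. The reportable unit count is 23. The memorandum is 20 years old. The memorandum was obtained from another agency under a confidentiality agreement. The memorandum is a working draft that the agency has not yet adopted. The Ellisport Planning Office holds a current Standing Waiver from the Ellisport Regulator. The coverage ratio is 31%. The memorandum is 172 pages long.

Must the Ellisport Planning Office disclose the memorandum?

Exception (a) requires that the reportable unit count is at least 28; but the reportable unit count is 23, short of 28, so (a) is unavailable.
Exception (b): the memorandum is privileged; aggregate throughput is 1,410 units, below the 1,800 units limit; the memorandum is an unadopted draft — every condition holds. Turning to paragraphs (f)–(g): (f) is triggered — Felix is the subject of the memorandum. (g), which would lift (f), is inapplicable — the record's age is 20 years, short of 25 years. So (b) is unavailable.
All of (c)'s requirements are met (a current Provisional Certificate is held; a current Category 1 Notice is held; the number of pages in the record is 172, less than the 179 limit). However, paragraph (h) must be considered: (h) operates against (c): the qualifying period is 240 days, below the 255 days limit. So (c) is unavailable.
Exception (d): the coverage ratio is 31%, below the 32% limit; the reference index is 614, less than the 675 limit; the memorandum was obtained under a confidentiality agreement — every condition holds. But applying paragraphs (i)–(o): (i) operates against (d): the registered capacity is 4,290 units, less than the 4,330 units limit. (j) is triggered (the compliance score is 12 points, under the 17 points limit), but is displaced by (k): (k) operates — a current Category A Clearance is held. (l) is engaged (a current Standing Waiver is held), but yields to (m): (m) operates against (l): a current Tier B Declaration is held. (n) would limit (m) — a current General Exemption Letter is held — but (o) sets (n) aside: (o) operates against (n): the baseline figure is 577, meeting the 523 threshold. Exception (d) does not apply.
No exception applies. The general rule governs.

Yes — the Ellisport Planning Office must disclose the memorandum.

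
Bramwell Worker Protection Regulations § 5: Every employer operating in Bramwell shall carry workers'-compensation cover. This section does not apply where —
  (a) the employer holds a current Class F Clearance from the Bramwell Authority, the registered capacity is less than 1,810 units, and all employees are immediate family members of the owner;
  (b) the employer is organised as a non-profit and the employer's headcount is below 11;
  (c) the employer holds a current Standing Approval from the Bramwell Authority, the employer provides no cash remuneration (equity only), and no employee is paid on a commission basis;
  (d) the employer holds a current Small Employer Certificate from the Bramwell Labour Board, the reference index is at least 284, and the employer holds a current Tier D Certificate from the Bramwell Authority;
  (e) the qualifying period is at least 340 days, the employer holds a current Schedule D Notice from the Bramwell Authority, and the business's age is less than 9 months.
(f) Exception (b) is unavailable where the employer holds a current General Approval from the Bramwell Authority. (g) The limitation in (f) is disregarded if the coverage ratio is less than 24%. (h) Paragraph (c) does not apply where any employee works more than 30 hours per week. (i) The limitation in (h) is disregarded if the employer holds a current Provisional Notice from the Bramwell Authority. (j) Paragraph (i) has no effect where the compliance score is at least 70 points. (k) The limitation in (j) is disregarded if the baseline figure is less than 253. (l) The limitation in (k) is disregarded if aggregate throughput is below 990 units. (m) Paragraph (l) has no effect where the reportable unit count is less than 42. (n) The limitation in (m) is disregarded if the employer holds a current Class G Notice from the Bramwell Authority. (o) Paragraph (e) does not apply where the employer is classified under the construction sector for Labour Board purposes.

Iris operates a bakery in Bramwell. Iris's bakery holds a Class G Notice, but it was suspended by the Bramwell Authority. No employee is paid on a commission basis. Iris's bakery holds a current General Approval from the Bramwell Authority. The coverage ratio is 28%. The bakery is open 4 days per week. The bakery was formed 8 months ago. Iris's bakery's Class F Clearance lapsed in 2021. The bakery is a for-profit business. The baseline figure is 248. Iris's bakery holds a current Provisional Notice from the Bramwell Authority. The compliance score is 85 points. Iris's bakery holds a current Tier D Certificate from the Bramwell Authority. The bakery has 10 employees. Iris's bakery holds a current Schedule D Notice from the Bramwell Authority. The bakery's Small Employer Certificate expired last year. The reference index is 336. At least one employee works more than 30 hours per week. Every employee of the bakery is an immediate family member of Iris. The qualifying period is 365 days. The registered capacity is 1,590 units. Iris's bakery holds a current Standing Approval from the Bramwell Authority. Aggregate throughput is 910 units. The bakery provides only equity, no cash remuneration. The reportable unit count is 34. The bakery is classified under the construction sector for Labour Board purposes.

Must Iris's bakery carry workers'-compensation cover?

No — exception (c) applies; Iris's bakery is not required to carry workers'-compensation cover.

Exception (a) fails — there is no Class F Clearance in force.
Exception (b) fails — the employer is for-profit.
Exception (c)'s conditions are all satisfied: a current Standing Approval is held; remuneration is equity-only; no employee is paid on commission. As to paragraphs (h)–(n): (h) would limit (c) — at least one employee exceeds 30 hours/week — but (i) sets (h) aside: (i) is triggered — a current Provisional Notice is held. (j) operates (the compliance score is 85 points, meeting the 70 points threshold), but yields to (k): (k) operates against (j): the baseline figure is 248, less than the 253 limit. (l) operates (aggregate throughput is 910 units, below the 990 units limit), but is itself disapplied by (m): (m) operates — the reportable unit count is 34, less than the 42 limit. (n), which would lift (m), does not operate here — there is no Class G Notice in force. So (c) applies.
Exception (d) fails — the Small Employer Certificate has expired.
Exception (e)'s conditions are all satisfied: the qualifying period is 365 days, meeting the 340 days threshold; a current Schedule D Notice is held; the business's age is 8 months, less than the 9 months limit. Turning to paragraph (o): (o) operates against (e): the bakery is classified under the construction sector. (e) is therefore removed.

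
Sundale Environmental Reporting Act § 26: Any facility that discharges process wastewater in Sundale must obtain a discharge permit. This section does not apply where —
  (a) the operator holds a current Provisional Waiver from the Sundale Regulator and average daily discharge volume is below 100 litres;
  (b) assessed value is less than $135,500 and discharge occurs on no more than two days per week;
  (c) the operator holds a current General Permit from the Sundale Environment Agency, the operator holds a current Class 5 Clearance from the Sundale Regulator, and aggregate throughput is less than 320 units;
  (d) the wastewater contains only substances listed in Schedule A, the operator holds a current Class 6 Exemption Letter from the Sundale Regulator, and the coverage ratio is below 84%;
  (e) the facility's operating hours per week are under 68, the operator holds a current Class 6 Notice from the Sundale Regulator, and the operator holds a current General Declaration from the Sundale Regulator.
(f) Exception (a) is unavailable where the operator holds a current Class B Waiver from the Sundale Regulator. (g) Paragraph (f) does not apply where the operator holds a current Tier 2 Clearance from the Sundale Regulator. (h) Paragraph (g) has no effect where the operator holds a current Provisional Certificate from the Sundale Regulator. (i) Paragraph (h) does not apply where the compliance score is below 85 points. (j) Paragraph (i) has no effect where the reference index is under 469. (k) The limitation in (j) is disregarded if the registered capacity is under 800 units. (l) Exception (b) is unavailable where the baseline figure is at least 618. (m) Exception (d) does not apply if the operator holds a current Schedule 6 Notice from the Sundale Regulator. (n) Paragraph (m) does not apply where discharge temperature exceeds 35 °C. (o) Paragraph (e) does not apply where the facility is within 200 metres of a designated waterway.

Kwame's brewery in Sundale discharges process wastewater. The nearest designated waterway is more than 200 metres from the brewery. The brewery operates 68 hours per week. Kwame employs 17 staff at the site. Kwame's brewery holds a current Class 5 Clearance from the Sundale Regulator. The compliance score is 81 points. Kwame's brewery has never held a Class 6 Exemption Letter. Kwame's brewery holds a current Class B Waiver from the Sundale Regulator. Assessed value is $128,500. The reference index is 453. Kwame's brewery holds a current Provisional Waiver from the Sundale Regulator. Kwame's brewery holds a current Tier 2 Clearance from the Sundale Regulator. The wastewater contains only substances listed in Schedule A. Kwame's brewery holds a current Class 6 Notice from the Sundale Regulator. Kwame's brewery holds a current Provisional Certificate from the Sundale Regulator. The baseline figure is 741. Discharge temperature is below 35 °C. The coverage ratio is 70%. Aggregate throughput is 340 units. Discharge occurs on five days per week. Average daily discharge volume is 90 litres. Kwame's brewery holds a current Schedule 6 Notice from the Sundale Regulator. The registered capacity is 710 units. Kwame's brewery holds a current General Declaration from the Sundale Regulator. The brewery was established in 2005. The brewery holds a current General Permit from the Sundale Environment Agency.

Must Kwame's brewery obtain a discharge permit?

Exception (a) is satisfied on its face — a current Provisional Waiver is held; average daily discharge volume is 90 litres, below the 100 litres limit. As to paragraphs (f)–(k): (f) would limit (a) — a current Class B Waiver is held — but (g) sets (f) aside: (g) is engaged — a current Tier 2 Clearance is held. (h) is triggered (a current Provisional Certificate is held), but is displaced by (i): (i) is triggered — the compliance score is 81 points, below the 85 points limit. (j) would limit (i) — the reference index is 453, under the 469 limit — but (k) sets (j) aside: (k) operates against (j): the registered capacity is 710 units, under the 800 units limit. Exception (a) stands.
Exception (b) does not apply: discharge occurs on five days per week.
Exception (c) does not apply: aggregate throughput is 340 units, not less than 320 units.
Exception (d) does not apply: no current Class 6 Exemption Letter is held.
Exception (e) does not apply: the facility's operating hours per week are 68, not under 68.

No — exception (a) applies; Kwame's brewery is not required to obtain a discharge permit.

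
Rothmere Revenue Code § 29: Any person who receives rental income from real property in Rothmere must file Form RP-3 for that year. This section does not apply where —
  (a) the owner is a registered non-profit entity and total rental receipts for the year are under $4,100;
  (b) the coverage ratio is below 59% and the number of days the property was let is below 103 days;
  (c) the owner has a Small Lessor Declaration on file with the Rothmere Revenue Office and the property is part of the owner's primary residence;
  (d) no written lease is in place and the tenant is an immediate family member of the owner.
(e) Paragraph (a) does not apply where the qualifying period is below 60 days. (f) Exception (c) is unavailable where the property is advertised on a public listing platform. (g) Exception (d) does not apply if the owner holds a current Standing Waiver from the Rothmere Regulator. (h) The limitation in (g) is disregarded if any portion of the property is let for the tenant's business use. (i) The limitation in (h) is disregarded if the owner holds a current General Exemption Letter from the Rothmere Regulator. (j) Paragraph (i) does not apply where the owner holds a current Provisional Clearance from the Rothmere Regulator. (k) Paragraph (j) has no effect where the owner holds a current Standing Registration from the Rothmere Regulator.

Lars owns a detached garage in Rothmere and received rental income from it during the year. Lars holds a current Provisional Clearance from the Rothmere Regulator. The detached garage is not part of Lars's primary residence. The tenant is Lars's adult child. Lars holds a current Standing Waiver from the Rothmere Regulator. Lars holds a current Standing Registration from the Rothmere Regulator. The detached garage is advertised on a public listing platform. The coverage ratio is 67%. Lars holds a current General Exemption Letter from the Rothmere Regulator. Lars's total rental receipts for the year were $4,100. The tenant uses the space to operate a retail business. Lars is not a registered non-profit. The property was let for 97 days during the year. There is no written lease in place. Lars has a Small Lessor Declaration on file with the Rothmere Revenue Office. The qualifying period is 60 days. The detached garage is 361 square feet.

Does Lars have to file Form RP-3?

Exception (a) fails — Lars is not a registered non-profit.
Exception (b) requires that the coverage ratio is below 59%; but the coverage ratio is 67%, not below 59%, so (b) is unavailable.
Exception (c) requires that the property is part of the owner's primary residence; but the detached garage is not part of the primary residence, so (c) is unavailable.
Exception (d)'s conditions are all satisfied: there is no written lease; the tenant is an immediate family member. But: (g) operates against (d): a current Standing Waiver is held. (h) would limit (g) — the space is let for business use — but (i) sets (h) aside: (i) operates against (h): a current General Exemption Letter is held. (j) would limit (i) — a current Provisional Clearance is held — but (k) sets (j) aside: (k) applies — a current Standing Registration is held. Exception (d) does not apply.
No exception is made out. Lars falls within the general rule.

Yes — Lars must file Form RP-3.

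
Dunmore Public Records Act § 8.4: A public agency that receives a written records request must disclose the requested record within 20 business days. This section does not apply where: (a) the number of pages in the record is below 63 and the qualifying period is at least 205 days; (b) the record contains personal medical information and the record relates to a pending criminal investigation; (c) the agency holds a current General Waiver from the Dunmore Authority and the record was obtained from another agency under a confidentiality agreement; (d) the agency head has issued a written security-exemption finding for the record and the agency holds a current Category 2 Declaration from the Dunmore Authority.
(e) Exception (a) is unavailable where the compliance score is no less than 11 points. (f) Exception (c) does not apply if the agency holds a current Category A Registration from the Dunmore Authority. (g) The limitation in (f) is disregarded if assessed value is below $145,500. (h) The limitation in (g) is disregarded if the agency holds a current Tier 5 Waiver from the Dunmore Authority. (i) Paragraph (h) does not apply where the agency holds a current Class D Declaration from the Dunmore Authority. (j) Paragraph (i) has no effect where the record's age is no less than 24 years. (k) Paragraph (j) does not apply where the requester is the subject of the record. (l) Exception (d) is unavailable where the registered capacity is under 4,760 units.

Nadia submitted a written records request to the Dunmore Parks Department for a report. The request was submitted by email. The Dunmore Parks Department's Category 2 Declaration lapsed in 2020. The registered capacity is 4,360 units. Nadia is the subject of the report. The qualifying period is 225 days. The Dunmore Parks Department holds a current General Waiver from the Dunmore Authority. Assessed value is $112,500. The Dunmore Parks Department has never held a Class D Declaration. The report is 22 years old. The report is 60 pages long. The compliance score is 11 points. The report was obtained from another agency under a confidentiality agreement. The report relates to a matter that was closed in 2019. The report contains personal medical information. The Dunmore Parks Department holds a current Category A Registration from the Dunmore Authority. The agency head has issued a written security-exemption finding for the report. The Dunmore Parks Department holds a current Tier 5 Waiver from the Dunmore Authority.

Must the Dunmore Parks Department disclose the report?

Yes — the Dunmore Parks Department must disclose the report.

Exception (a) is satisfied on its face — the number of pages in the record is 60, below the 63 limit; the qualifying period is 225 days, meeting the 205 days threshold. But applying paragraph (e): (e) is engaged — the compliance score is 11 points, meeting the 11 points threshold. Exception (a) does not apply.
Exception (b) fails — the report relates to a closed matter.
Exception (c) is satisfied on its face — a current General Waiver is held; the report was obtained under a confidentiality agreement. Turning to paragraphs (f)–(k): (f) applies — a current Category A Registration is held. (g) is triggered (assessed value is $112,500, below the $145,500 limit), but is itself disapplied by (h): (h) operates against (g): a current Tier 5 Waiver is held. (i), which would lift (h), is not engaged — there is no Class D Declaration in force. Exception (c) does not apply.
Exception (d) fails — no current Category 2 Declaration is held.
None of the exceptions is available; § 8.4 applies in full.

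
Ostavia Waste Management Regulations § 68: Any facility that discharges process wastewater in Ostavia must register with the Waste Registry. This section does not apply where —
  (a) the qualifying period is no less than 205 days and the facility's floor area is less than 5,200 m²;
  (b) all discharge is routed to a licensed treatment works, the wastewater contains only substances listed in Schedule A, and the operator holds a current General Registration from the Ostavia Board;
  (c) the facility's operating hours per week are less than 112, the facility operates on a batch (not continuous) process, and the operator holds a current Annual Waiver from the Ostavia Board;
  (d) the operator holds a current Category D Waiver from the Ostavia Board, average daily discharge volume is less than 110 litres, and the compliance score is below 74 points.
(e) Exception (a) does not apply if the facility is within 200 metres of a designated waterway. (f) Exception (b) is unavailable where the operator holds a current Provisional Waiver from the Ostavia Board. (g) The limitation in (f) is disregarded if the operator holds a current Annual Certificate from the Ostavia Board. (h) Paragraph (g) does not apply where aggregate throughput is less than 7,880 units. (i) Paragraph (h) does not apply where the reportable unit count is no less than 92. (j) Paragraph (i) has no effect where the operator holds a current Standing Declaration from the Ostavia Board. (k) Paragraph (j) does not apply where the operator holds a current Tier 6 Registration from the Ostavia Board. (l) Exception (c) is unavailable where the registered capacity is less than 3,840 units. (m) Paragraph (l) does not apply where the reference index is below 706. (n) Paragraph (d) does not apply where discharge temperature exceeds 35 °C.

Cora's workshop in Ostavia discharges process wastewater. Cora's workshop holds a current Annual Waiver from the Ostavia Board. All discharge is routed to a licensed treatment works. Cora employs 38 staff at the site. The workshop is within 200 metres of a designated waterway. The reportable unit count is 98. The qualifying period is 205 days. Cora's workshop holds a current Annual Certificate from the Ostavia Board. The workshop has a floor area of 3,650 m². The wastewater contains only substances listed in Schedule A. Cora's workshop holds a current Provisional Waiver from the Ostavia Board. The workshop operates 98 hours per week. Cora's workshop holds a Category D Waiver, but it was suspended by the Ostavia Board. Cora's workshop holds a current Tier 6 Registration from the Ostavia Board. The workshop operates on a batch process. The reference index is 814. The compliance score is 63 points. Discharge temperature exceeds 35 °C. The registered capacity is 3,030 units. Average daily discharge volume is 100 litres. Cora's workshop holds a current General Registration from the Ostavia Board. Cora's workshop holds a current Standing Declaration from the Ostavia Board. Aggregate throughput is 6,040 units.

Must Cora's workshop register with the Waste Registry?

No — exception (b) applies; Cora's workshop is not required to register with the Waste Registry.

Exception (a) is satisfied on its face — the qualifying period is 205 days, meeting the 205 days threshold; the facility's floor area is 3,650 m², less than the 5,200 m² limit. Turning to paragraph (e): (e) operates — the workshop is within 200 m of a designated waterway. So (a) is unavailable.
Exception (b): discharge is routed to a licensed treatment works; the wastewater is Schedule-A-only; a current General Registration is held — every condition holds. Applying paragraphs (f)–(k): (f) is triggered (a current Provisional Waiver is held), but yields to (g): (g) operates against (f): a current Annual Certificate is held. (h) applies (aggregate throughput is 6,040 units, less than the 7,880 units limit), but is set aside by (i): (i) operates against (h): the reportable unit count is 98, meeting the 92 threshold. (j) is triggered (a current Standing Declaration is held), but yields to (k): (k) applies — a current Tier 6 Registration is held. (b) remains available.
Exception (c) is satisfied on its face — the facility's operating hours per week are 98, less than the 112 limit; the facility operates on a batch process; a current Annual Waiver is held. However, paragraphs (l)–(m) must be considered: (l) operates against (c): the registered capacity is 3,030 units, less than the 3,840 units limit. (m) is inapplicable (the reference index is 814, not below 706), so (l) stands. (c) is therefore removed.
Exception (d) does not apply: the Category D Waiver is not current.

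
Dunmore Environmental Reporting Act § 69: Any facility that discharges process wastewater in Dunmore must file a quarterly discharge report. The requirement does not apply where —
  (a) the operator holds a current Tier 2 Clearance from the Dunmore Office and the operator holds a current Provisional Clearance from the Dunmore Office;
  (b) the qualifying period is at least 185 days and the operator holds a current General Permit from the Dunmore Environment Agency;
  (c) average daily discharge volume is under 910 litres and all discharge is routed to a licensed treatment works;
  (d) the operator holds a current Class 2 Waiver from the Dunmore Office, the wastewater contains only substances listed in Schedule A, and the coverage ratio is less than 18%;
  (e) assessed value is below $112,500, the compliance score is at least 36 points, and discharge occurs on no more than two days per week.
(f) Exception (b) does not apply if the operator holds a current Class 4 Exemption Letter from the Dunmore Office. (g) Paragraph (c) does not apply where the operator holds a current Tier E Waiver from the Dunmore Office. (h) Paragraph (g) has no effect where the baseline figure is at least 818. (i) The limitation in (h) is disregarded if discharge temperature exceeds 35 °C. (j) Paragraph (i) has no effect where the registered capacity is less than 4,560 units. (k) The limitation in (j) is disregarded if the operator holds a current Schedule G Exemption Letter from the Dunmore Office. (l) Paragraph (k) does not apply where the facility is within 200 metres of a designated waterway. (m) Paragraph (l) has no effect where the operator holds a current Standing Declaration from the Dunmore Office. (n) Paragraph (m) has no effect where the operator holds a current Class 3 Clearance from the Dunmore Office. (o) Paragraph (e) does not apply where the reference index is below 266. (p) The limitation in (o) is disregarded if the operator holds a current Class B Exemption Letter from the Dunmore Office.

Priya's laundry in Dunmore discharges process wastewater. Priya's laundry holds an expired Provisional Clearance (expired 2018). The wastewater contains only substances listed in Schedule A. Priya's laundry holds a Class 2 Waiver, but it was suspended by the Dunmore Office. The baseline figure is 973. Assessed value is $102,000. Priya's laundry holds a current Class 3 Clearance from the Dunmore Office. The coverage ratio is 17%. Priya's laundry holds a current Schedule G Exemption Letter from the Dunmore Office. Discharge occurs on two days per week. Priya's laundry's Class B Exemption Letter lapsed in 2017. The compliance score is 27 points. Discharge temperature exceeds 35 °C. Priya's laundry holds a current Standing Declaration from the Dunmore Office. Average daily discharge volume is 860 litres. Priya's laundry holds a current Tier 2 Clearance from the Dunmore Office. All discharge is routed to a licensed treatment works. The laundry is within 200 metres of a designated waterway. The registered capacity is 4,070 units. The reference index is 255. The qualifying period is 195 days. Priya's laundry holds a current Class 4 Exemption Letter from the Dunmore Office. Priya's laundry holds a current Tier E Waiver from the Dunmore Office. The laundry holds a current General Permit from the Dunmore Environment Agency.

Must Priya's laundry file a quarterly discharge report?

No — exception (c) applies; Priya's laundry is not required to file a quarterly discharge report.

Exception (a) does not apply: there is no Provisional Clearance in force.
All of (b)'s requirements are met (the qualifying period is 195 days, meeting the 185 days threshold; a current General Permit is held). However, paragraph (f) must be considered: (f) operates against (b): a current Class 4 Exemption Letter is held. (b) is therefore removed.
Exception (c): average daily discharge volume is 860 litres, under the 910 litres limit; discharge is routed to a licensed treatment works — every condition holds. Considering the limiting provisions: (g) applies (a current Tier E Waiver is held), but is displaced by (h): (h) operates — the baseline figure is 973, meeting the 818 threshold. (i) is engaged (discharge temperature exceeds 35 °C), but is displaced by (j): (j) is triggered — the registered capacity is 4,070 units, less than the 4,560 units limit. (k) operates (a current Schedule G Exemption Letter is held), but is displaced by (l): (l) is engaged — the laundry is within 200 m of a designated waterway. (m) would limit (l) — a current Standing Declaration is held — but (n) sets (m) aside: (n) operates against (m): a current Class 3 Clearance is held. So (c) applies.
Exception (d) requires that the operator holds a current Class 2 Waiver from the Dunmore Office; but there is no Class 2 Waiver in force, so (d) is unavailable.
Exception (e) fails — the compliance score is 27 points, short of 36 points.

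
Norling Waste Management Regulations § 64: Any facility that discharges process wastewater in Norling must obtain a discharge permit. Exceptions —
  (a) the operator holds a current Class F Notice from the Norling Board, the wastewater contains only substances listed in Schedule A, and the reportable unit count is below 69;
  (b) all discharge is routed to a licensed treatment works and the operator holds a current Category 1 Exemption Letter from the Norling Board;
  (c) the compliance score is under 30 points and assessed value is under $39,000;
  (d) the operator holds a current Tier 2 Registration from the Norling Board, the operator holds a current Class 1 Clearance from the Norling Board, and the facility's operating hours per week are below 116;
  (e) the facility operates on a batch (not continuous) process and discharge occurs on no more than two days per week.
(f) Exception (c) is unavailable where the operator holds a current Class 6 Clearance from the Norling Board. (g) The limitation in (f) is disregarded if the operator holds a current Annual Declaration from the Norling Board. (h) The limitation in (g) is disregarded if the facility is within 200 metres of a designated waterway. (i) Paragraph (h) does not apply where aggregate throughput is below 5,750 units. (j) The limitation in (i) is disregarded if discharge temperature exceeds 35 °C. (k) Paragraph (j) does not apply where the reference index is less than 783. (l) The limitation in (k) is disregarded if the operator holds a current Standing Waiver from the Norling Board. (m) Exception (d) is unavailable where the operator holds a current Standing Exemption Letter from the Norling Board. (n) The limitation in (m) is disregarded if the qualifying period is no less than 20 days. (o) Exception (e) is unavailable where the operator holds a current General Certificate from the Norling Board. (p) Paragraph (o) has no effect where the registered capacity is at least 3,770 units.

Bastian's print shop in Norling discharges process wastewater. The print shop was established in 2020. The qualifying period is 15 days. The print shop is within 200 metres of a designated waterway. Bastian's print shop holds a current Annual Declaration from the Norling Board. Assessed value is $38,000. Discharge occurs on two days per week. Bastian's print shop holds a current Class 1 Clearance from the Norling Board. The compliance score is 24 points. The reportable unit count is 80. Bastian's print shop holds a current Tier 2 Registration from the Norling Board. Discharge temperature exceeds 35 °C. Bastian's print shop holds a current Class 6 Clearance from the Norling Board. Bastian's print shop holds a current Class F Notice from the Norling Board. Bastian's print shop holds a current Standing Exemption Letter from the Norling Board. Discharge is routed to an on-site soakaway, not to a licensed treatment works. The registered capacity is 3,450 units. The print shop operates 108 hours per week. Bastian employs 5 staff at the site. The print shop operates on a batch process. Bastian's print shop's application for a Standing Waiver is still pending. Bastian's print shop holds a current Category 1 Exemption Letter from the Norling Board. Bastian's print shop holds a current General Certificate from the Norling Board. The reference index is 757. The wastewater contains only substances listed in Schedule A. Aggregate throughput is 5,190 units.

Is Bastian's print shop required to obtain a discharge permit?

Exception (a) requires that the reportable unit count is below 69; but the reportable unit count is 80, not below 69, so (a) is unavailable.
Exception (b) fails — discharge is not routed to a licensed treatment works.
Exception (c)'s conditions are all satisfied: the compliance score is 24 points, under the 30 points limit; assessed value is $38,000, under the $39,000 limit. Applying paragraphs (f)–(l): (f) would limit (c) — a current Class 6 Clearance is held — but (g) sets (f) aside: (g) is engaged — a current Annual Declaration is held. (h) operates (the print shop is within 200 m of a designated waterway), but is itself disapplied by (i): (i) operates — aggregate throughput is 5,190 units, below the 5,750 units limit. (j) is triggered (discharge temperature exceeds 35 °C), but is overridden by (k): (k) is triggered — the reference index is 757, less than the 783 limit. (l) does not operate here (no current Standing Waiver is held), so (k) stands. (c) remains available.
Exception (d)'s conditions are all satisfied: a current Tier 2 Registration is held; a current Class 1 Clearance is held; the facility's operating hours per week are 108, below the 116 limit. However, paragraphs (m)–(n) must be considered: (m) applies — a current Standing Exemption Letter is held. (n), which would lift (m), is not engaged — the qualifying period is 15 days, short of 20 days. (d) is therefore removed.
Exception (e) is satisfied on its face — the facility operates on a batch process; discharge occurs on no more than two days per week. However, paragraphs (o)–(p) must be considered: (o) is engaged — a current General Certificate is held. (p), which would lift (o), does not operate here — the registered capacity is 3,450 units, short of 3,770 units. (e) is therefore removed.

No — exception (c) applies; Bastian's print shop is not required to obtain a discharge permit.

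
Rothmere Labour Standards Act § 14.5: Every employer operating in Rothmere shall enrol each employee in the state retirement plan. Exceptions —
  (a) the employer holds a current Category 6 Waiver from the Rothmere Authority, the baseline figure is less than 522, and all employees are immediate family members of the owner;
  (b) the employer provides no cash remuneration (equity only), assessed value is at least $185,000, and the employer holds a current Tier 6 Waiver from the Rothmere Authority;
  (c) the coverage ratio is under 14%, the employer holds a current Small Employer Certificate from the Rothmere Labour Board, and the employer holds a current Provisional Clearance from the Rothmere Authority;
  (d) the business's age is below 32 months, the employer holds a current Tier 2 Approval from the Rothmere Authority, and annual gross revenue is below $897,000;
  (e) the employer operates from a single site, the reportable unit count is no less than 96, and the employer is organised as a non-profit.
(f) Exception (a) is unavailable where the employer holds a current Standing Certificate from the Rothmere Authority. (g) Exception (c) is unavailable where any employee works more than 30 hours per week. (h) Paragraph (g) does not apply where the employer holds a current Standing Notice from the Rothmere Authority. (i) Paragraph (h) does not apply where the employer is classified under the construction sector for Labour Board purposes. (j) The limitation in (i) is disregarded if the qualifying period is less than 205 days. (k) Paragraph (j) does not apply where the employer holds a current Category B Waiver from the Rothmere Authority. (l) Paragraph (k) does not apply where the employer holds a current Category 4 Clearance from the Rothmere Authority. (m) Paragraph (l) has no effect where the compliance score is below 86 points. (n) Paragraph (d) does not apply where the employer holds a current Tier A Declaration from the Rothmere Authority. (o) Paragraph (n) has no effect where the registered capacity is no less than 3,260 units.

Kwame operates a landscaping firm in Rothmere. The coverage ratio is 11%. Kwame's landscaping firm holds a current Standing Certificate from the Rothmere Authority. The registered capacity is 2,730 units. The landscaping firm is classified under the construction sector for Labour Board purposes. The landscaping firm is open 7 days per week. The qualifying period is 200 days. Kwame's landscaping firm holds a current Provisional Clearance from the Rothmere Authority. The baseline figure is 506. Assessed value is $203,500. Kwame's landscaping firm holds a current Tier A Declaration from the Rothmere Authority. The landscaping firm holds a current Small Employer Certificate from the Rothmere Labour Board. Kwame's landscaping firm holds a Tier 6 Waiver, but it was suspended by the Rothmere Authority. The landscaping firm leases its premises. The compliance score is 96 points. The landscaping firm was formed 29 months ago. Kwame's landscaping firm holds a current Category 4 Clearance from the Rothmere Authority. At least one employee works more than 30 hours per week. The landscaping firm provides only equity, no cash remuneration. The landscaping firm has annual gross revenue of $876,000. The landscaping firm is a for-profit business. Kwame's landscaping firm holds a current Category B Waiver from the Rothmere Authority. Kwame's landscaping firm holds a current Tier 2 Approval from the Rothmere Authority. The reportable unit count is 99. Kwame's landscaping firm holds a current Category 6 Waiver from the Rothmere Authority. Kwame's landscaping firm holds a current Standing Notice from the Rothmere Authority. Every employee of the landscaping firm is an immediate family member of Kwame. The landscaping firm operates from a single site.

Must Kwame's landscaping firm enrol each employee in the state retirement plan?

No — exception (c) applies; Kwame's landscaping firm is not required to enrol each employee in the state retirement plan.

Exception (a)'s conditions are all satisfied: a current Category 6 Waiver is held; the baseline figure is 506, less than the 522 limit; every employee is an immediate family member. But: (f) operates — a current Standing Certificate is held. So (a) is unavailable.
Exception (b) requires that the employer holds a current Tier 6 Waiver from the Rothmere Authority; but no current Tier 6 Waiver is held, so (b) is unavailable.
All of (c)'s requirements are met (the coverage ratio is 11%, under the 14% limit; a current Small Employer Certificate is held; a current Provisional Clearance is held). Considering the limiting provisions: (g) would limit (c) — at least one employee exceeds 30 hours/week — but (h) sets (g) aside: (h) operates against (g): a current Standing Notice is held. (i) would limit (h) — the landscaping firm is classified under the construction sector — but (j) sets (i) aside: (j) is engaged — the qualifying period is 200 days, less than the 205 days limit. (k) applies (a current Category B Waiver is held), but yields to (l): (l) operates against (k): a current Category 4 Clearance is held. (m) is not triggered (the compliance score is 96 points, not below 86 points), so (l) stands. So (c) applies.
Exception (d): the business's age is 29 months, below the 32 months limit; a current Tier 2 Approval is held; annual gross revenue is $876,000, below the $897,000 limit — every condition holds. But: (n) operates against (d): a current Tier A Declaration is held. (o), which would lift (n), is inapplicable — the registered capacity is 2,730 units, short of 3,260 units. (d) is therefore removed.
Exception (e) does not apply: the employer is for-profit.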